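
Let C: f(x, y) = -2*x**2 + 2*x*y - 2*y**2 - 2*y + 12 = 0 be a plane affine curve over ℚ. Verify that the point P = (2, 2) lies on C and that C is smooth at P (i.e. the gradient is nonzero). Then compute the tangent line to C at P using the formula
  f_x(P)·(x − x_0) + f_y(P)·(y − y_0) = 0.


Tangent line at P: -4*x - 6*y + 20 = 0.

Step 1: f(2, 2) = 0, so P lies on C.
Step 2: partial derivatives
  f_x(x, y) = -4*x + 2*y, f_y(x, y) = 2*x - 4*y - 2.
  f_x(P) = -4, f_y(P) = -6 (gradient nonzero, so P is smooth).
Step 3: tangent line at P: -4·(x − 2) + -6·(y − 2) = 0.
Expanding: -4*x - 6*y + 20 = 0.


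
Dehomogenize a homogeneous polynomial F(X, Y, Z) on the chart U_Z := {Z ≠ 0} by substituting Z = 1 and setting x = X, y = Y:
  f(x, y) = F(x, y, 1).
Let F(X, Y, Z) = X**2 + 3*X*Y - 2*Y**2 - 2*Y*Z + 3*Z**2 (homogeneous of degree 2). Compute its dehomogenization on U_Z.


f(x, y) = x**2 + 3*x*y - 2*y**2 - 2*y + 3

On U_Z we set Z = 1. Each monomial c·X^i·Y^j·Z^k in F becomes c·x^i·y^j·1^k = c·x^i·y^j.
Substituting Z = 1: F(X, Y, 1) = x**2 + 3*x*y - 2*y**2 - 2*y + 3.
Note: deg(f) ≤ deg(F) = 2; strict inequality happens when F is divisible by Z (lost terms).


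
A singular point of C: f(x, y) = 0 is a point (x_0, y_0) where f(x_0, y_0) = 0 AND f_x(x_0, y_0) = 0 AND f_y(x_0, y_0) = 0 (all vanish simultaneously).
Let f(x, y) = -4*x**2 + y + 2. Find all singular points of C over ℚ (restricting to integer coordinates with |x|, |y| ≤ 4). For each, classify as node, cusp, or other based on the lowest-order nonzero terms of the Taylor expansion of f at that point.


No singular points in the scanned grid; C is smooth there.

Compute partial derivatives:
  f_x = -8*x.
  f_y = 1.
f_y = 1 is a nonzero constant, so f_y never vanishes: no point (x, y) can satisfy f = f_x = f_y = 0. In particular no (x, y) ∈ {−4, ..., 4}² is singular; the curve is smooth.


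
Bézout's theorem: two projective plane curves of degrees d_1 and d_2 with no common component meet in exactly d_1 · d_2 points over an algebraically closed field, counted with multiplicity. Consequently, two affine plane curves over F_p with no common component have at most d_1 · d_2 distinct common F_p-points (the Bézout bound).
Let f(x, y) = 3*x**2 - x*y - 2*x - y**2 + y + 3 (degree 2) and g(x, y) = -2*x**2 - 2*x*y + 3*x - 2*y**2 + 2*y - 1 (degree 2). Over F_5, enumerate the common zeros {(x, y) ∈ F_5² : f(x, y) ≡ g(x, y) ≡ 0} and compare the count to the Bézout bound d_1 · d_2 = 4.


Common zeros: {(2, 2)}; count = 1; Bézout bound = 4.

deg(f) = 2, deg(g) = 2, so Bézout bound = 4.
Scan x ∈ F_5. For each x, list the y ∈ F_5 with f(x, y) ≡ 0 and those with g(x, y) ≡ 0 (mod 5); the common zeros in that column are the intersection.
  x = 0: f ≡ 0 at y ∈ ∅; g ≡ 0 at y ∈ {2, 4}; common: ∅.
  x = 1: f ≡ 0 at y ∈ {2, 3}; g ≡ 0 at y ∈ {0}; common: ∅.
  x = 2: f ≡ 0 at y ∈ {2}; g ≡ 0 at y ∈ {2}; common: {2}.
  x = 3: f ≡ 0 at y ∈ {4}; g ≡ 0 at y ∈ {0, 3}; common: ∅.
  x = 4: f ≡ 0 at y ∈ {3, 4}; g ≡ 0 at y ∈ ∅; common: ∅.
Collecting: common zeros = {(2, 2)}, so the count is 1.
Comparison with the Bézout bound: 1 ≤ 4 = deg(f)·deg(g), as expected for curves with no common component (the affine F_5-count falls short of the bound because intersections may lie at infinity, over extension fields, or carry multiplicity).


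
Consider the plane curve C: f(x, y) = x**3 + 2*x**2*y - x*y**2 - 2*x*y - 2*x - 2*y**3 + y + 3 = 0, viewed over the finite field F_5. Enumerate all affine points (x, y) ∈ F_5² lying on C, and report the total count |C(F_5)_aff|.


Affine F_5-points: {(1, 1), (2, 3), (3, 4)}; count = 3.

For each of the 25 pairs (x, y) ∈ F_5², evaluate f(x, y) mod 5. Record the zeros.
  x = 0: [0↦3, 1↦2, 2↦4, 3↦2, 4↦4]  zeros at y ∈ ∅
  x = 1: [0↦2, 1↦0, 2↦4, 3↦2, 4↦2]  zeros at y ∈ {1}
  x = 2: [0↦2, 1↦3, 2↦3, 3↦0, 4↦2]  zeros at y ∈ {3}
  x = 3: [0↦4, 1↦2, 2↦2, 3↦2, 4↦0]  zeros at y ∈ {4}
  x = 4: [0↦4, 1↦3, 2↦2, 3↦4, 4↦2]  zeros at y ∈ ∅
Collecting zeros: affine points = {(1, 1), (2, 3), (3, 4)}.
Total count |C(F_5)_aff| = 3.


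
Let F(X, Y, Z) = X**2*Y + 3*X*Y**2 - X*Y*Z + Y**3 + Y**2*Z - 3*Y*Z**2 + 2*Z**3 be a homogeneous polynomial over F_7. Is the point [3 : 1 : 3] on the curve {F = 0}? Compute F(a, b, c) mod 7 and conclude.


F(3,1,3) ≡ 5 (mod 7); P is NOT on the curve.

Evaluate F(3, 1, 3) term-by-term (mod 7).
  X**2*Y ↦ 1·9·1·1 = 9
  3*X*Y**2 ↦ 3·3·1·1 = 9
  -X*Y*Z ↦ -1·3·1·3 = -9
  Y**3 ↦ 1·1·1·1 = 1
  Y**2*Z ↦ 1·1·1·3 = 3
  -3*Y*Z**2 ↦ -3·1·1·9 = -27
  2*Z**3 ↦ 2·1·1·27 = 54
Sum: F(3, 1, 3) = (9) + (9) + (-9) + (1) + (3) + (-27) + (54) = 40.
Reducing mod 7: 40 ≡ 5 (mod 7).
Since F(a, b, c) ≡ 5 ≠ 0 (mod 7), P does NOT lie on the curve.


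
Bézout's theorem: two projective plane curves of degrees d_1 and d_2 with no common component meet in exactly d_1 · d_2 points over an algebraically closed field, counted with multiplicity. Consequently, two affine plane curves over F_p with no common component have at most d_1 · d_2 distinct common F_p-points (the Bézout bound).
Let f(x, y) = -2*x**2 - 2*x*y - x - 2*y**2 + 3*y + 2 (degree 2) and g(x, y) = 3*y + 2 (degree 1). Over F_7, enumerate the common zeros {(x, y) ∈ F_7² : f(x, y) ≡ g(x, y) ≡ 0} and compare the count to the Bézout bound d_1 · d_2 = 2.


Common zeros: {(3, 4)}; count = 1; Bézout bound = 2.

deg(f) = 2, deg(g) = 1, so Bézout bound = 2.
Scan x ∈ F_7. For each x, list the y ∈ F_7 with f(x, y) ≡ 0 and those with g(x, y) ≡ 0 (mod 7); the common zeros in that column are the intersection.
  x = 0: f ≡ 0 at y ∈ {2, 3}; g ≡ 0 at y ∈ {4}; common: ∅.
  x = 1: f ≡ 0 at y ∈ {2}; g ≡ 0 at y ∈ {4}; common: ∅.
  x = 2: f ≡ 0 at y ∈ {5}; g ≡ 0 at y ∈ {4}; common: ∅.
  x = 3: f ≡ 0 at y ∈ {4, 5}; g ≡ 0 at y ∈ {4}; common: {4}.
  x = 4: f ≡ 0 at y ∈ ∅; g ≡ 0 at y ∈ {4}; common: ∅.
  x = 5: f ≡ 0 at y ∈ ∅; g ≡ 0 at y ∈ {4}; common: ∅.
  x = 6: f ≡ 0 at y ∈ ∅; g ≡ 0 at y ∈ {4}; common: ∅.
Collecting: common zeros = {(3, 4)}, so the count is 1.
Comparison with the Bézout bound: 1 ≤ 2 = deg(f)·deg(g), as expected for curves with no common component (the affine F_7-count falls short of the bound because intersections may lie at infinity, over extension fields, or carry multiplicity).


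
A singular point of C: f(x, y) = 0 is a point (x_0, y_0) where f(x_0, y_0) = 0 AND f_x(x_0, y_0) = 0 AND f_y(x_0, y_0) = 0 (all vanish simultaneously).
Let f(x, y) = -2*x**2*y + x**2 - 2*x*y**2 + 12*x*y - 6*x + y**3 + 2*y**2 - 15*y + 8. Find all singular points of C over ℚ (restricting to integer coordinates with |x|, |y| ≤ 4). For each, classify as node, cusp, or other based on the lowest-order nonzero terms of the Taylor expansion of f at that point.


Singular points: {(2, 1)}; classification: node.

Compute partial derivatives:
  f_x = -4*x*y + 2*x - 2*y**2 + 12*y - 6.
  f_y = -2*x**2 - 4*x*y + 12*x + 3*y**2 + 4*y - 15.
Scan x_0 ∈ {−4, ..., 4}. For each x_0, f_y(x_0, y) is a polynomial in y; find its integer roots y ∈ {−4, ..., 4}, then test f_x and f at those candidates.
  x = -4: f_y(-4, y) = 3*y**2 + 20*y - 95; no integer root y with |y| ≤ 4.
  x = -3: f_y(-3, y) = 3*y**2 + 16*y - 69; no integer root y with |y| ≤ 4.
  x = -2: f_y(-2, y) = 3*y**2 + 12*y - 47; no integer root y with |y| ≤ 4.
  x = -1: f_y(-1, y) = 3*y**2 + 8*y - 29; no integer root y with |y| ≤ 4.
  x = 0: f_y(0, y) = 3*y**2 + 4*y - 15; vanishes at y ∈ {-3}. (0, -3): f_x = -60 ≠ 0.
  x = 1: f_y(1, y) = 3*y**2 - 5; no integer root y with |y| ≤ 4.
  x = 2: f_y(2, y) = 3*y**2 - 4*y + 1; vanishes at y ∈ {1}. (2, 1): f_x = 0, f = 0 — SINGULAR.
  x = 3: f_y(3, y) = 3*y**2 - 8*y + 3; no integer root y with |y| ≤ 4.
  x = 4: f_y(4, y) = 3*y**2 - 12*y + 1; no integer root y with |y| ≤ 4.
Only singular point on the grid: (2, 1).
Classify: substitute x = 2 + u, y = 1 + v and expand: f = -2*u**2*v - u**2 - 2*u*v**2 + v**3 + v**2.
No constant or linear terms (consistent with a singular point). Quadratic part: -u**2 + v**2. Cubic part: -2*u**2*v - 2*u*v**2 + v**3.
The quadratic part v**2 - u**2 = (v − u)(v + u) splits into two distinct linear factors, so there are two distinct tangent lines y − 1 = ±(x − 2) — this is a node (ordinary double point).
Classification: node.


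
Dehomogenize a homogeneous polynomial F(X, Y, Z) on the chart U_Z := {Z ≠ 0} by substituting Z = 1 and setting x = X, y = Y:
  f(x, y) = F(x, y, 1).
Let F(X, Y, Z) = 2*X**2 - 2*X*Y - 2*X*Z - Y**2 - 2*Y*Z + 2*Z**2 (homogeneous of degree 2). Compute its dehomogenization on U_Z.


f(x, y) = 2*x**2 - 2*x*y - 2*x - y**2 - 2*y + 2

On U_Z we set Z = 1. Each monomial c·X^i·Y^j·Z^k in F becomes c·x^i·y^j·1^k = c·x^i·y^j.
Substituting Z = 1: F(X, Y, 1) = 2*x**2 - 2*x*y - 2*x - y**2 - 2*y + 2.
Note: deg(f) ≤ deg(F) = 2; strict inequality happens when F is divisible by Z (lost terms).


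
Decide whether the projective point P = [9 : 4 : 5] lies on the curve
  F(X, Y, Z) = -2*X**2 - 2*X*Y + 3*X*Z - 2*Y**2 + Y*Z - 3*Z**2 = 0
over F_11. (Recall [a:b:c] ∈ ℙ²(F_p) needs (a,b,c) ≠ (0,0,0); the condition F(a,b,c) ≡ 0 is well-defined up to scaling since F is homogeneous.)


F(9,4,5) ≡ 1 (mod 11); P is NOT on the curve.

Evaluate F(9, 4, 5) term-by-term (mod 11).
  -2*X**2 ↦ -2·81·1·1 = -162
  -2*X*Y ↦ -2·9·4·1 = -72
  3*X*Z ↦ 3·9·1·5 = 135
  -2*Y**2 ↦ -2·1·16·1 = -32
  Y*Z ↦ 1·1·4·5 = 20
  -3*Z**2 ↦ -3·1·1·25 = -75
Sum: F(9, 4, 5) = (-162) + (-72) + (135) + (-32) + (20) + (-75) = -186.
Reducing mod 11: -186 ≡ 1 (mod 11).
Since F(a, b, c) ≡ 1 ≠ 0 (mod 11), P does NOT lie on the curve.


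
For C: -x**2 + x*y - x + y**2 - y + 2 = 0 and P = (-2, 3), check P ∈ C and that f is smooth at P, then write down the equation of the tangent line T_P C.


Tangent line at P: 6*x + 3*y + 3 = 0.

Step 1: f(-2, 3) = 0, so P lies on C.
Step 2: partial derivatives
  f_x(x, y) = -2*x + y - 1, f_y(x, y) = x + 2*y - 1.
  f_x(P) = 6, f_y(P) = 3 (gradient nonzero, so P is smooth).
Step 3: tangent line at P: 6·(x − -2) + 3·(y − 3) = 0.
Expanding: 6*x + 3*y + 3 = 0.


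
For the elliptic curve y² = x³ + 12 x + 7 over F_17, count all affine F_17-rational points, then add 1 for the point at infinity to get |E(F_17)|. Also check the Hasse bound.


Affine points = {(3, 6), (3, 11), (4, 0), (7, 3), (7, 14), (11, 5), (11, 12), (12, 3), (12, 14), (15, 3), (15, 14)}; affine count = 11; |E(F_17)| = 12.

Discriminant check: Δ ∝ 4a³ + 27b² = 4·12³ + 27·7² = 4·1728 + 27·49 ≡ 7 (mod 17). Nonzero ⇒ E is nonsingular.
For each x ∈ F_17, compute rhs = x³ + 12·x + 7 mod 17, then count y ∈ F_17 with y² ≡ rhs.
  x = 0: rhs = 7, matching y values: none (0 points).
  x = 1: rhs = 3, matching y values: none (0 points).
  x = 2: rhs = 5, matching y values: none (0 points).
  x = 3: rhs = 2, matching y values: 6, 11 (2 points).
  x = 4: rhs = 0, matching y values: 0 (1 points).
  x = 5: rhs = 5, matching y values: none (0 points).
  x = 6: rhs = 6, matching y values: none (0 points).
  x = 7: rhs = 9, matching y values: 3, 14 (2 points).
  x = 8: rhs = 3, matching y values: none (0 points).
  x = 9: rhs = 11, matching y values: none (0 points).
  x = 10: rhs = 5, matching y values: none (0 points).
  x = 11: rhs = 8, matching y values: 5, 12 (2 points).
  x = 12: rhs = 9, matching y values: 3, 14 (2 points).
  x = 13: rhs = 14, matching y values: none (0 points).
  x = 14: rhs = 12, matching y values: none (0 points).
  x = 15: rhs = 9, matching y values: 3, 14 (2 points).
  x = 16: rhs = 11, matching y values: none (0 points).
Total affine count: 11.
Full point count |E(F_17)| = 11 + 1 = 12.
Hasse bound: |12 − (17+1)| = |-6| = 6 ≤ 2√17 ≈ 8.2462 ✓.


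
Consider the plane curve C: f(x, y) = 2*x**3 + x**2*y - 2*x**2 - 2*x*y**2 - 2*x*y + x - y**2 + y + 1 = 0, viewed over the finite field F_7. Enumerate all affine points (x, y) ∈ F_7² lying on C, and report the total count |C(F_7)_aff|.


Affine F_7-points: {(2, 1), (2, 2), (3, 4), (4, 4), (6, 4), (6, 6)}; count = 6.

For each of the 49 pairs (x, y) ∈ F_7², evaluate f(x, y) mod 7. Record the zeros.
  x = 0: [0↦1, 1↦1, 2↦6, 3↦2, 4↦3, 5↦2, 6↦6]  zeros at y ∈ ∅
  x = 1: [0↦2, 1↦6, 2↦4, 3↦3, 4↦3, 5↦4, 6↦6]  zeros at y ∈ ∅
  x = 2: [0↦4, 1↦0, 2↦0, 3↦4, 4↦5, 5↦3, 6↦5]  zeros at y ∈ {1, 2}
  x = 3: [0↦5, 1↦2, 2↦6, 3↦3, 4↦0, 5↦4, 6↦1]  zeros at y ∈ {4}
  x = 4: [0↦3, 1↦3, 2↦6, 3↦5, 4↦0, 5↦5, 6↦6]  zeros at y ∈ {4}
  x = 5: [0↦3, 1↦1, 2↦5, 3↦1, 4↦3, 5↦4, 6↦4]  zeros at y ∈ ∅
  x = 6: [0↦3, 1↦1, 2↦1, 3↦3, 4↦0, 5↦6, 6↦0]  zeros at y ∈ {4, 6}
Collecting zeros: affine points = {(2, 1), (2, 2), (3, 4), (4, 4), (6, 4), (6, 6)}.
Total count |C(F_7)_aff| = 6.


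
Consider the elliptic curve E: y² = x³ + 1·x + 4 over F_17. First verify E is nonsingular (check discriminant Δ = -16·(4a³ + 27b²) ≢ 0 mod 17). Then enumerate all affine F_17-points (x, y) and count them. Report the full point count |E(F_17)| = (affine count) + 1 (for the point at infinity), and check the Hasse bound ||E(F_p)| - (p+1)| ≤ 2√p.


Affine points = {(0, 2), (0, 15), (3, 0), (4, 2), (4, 15), (5, 7), (5, 10), (13, 2), (13, 15), (14, 5), (14, 12), (16, 6), (16, 11)}; affine count = 13; |E(F_17)| = 14.

Discriminant check: Δ ∝ 4a³ + 27b² = 4·1³ + 27·4² = 4·1 + 27·16 ≡ 11 (mod 17). Nonzero ⇒ E is nonsingular.
For each x ∈ F_17, compute rhs = x³ + 1·x + 4 mod 17, then count y ∈ F_17 with y² ≡ rhs.
  x = 0: rhs = 4, matching y values: 2, 15 (2 points).
  x = 1: rhs = 6, matching y values: none (0 points).
  x = 2: rhs = 14, matching y values: none (0 points).
  x = 3: rhs = 0, matching y values: 0 (1 points).
  x = 4: rhs = 4, matching y values: 2, 15 (2 points).
  x = 5: rhs = 15, matching y values: 7, 10 (2 points).
  x = 6: rhs = 5, matching y values: none (0 points).
  x = 7: rhs = 14, matching y values: none (0 points).
  x = 8: rhs = 14, matching y values: none (0 points).
  x = 9: rhs = 11, matching y values: none (0 points).
  x = 10: rhs = 11, matching y values: none (0 points).
  x = 11: rhs = 3, matching y values: none (0 points).
  x = 12: rhs = 10, matching y values: none (0 points).
  x = 13: rhs = 4, matching y values: 2, 15 (2 points).
  x = 14: rhs = 8, matching y values: 5, 12 (2 points).
  x = 15: rhs = 11, matching y values: none (0 points).
  x = 16: rhs = 2, matching y values: 6, 11 (2 points).
Total affine count: 13.
Full point count |E(F_17)| = 13 + 1 = 14.
Hasse bound: |14 − (17+1)| = |-4| = 4 ≤ 2√17 ≈ 8.2462 ✓.


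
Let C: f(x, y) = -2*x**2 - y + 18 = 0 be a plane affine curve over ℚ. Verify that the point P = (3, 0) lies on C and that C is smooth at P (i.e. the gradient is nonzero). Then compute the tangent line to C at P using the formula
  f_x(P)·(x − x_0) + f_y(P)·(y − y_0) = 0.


Tangent line at P: -12*x - y + 36 = 0.

Step 1: f(3, 0) = 0, so P lies on C.
Step 2: partial derivatives
  f_x(x, y) = -4*x, f_y(x, y) = -1.
  f_x(P) = -12, f_y(P) = -1 (gradient nonzero, so P is smooth).
Step 3: tangent line at P: -12·(x − 3) + -1·(y − 0) = 0.
Expanding: -12*x - y + 36 = 0.


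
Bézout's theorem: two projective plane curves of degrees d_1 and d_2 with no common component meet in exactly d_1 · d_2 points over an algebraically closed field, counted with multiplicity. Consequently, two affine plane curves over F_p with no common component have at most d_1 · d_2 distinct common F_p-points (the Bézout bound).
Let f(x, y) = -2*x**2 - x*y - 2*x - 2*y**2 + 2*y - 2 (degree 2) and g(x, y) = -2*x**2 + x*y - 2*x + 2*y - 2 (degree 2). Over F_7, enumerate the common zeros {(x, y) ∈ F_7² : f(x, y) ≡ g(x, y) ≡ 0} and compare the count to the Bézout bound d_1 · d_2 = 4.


Common zeros: {(2, 0), (4, 0)}; count = 2; Bézout bound = 4.

deg(f) = 2, deg(g) = 2, so Bézout bound = 4.
Scan x ∈ F_7. For each x, list the y ∈ F_7 with f(x, y) ≡ 0 and those with g(x, y) ≡ 0 (mod 7); the common zeros in that column are the intersection.
  x = 0: f ≡ 0 at y ∈ {3, 5}; g ≡ 0 at y ∈ {1}; common: ∅.
  x = 1: f ≡ 0 at y ∈ {1, 3}; g ≡ 0 at y ∈ {2}; common: ∅.
  x = 2: f ≡ 0 at y ∈ {0}; g ≡ 0 at y ∈ {0}; common: {0}.
  x = 3: f ≡ 0 at y ∈ ∅; g ≡ 0 at y ∈ {1}; common: ∅.
  x = 4: f ≡ 0 at y ∈ {0, 6}; g ≡ 0 at y ∈ {0}; common: {0}.
  x = 5: f ≡ 0 at y ∈ ∅; g ≡ 0 at y ∈ ∅; common: ∅.
  x = 6: f ≡ 0 at y ∈ {6}; g ≡ 0 at y ∈ {2}; common: ∅.
Collecting: common zeros = {(2, 0), (4, 0)}, so the count is 2.
Comparison with the Bézout bound: 2 ≤ 4 = deg(f)·deg(g), as expected for curves with no common component (the affine F_7-count falls short of the bound because intersections may lie at infinity, over extension fields, or carry multiplicity).


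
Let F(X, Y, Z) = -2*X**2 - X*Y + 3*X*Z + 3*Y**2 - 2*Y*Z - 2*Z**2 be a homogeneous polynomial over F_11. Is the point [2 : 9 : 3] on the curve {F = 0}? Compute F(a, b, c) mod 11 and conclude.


F(2,9,3) ≡ 9 (mod 11); P is NOT on the curve.

Evaluate F(2, 9, 3) term-by-term (mod 11).
  -2*X**2 ↦ -2·4·1·1 = -8
  -X*Y ↦ -1·2·9·1 = -18
  3*X*Z ↦ 3·2·1·3 = 18
  3*Y**2 ↦ 3·1·81·1 = 243
  -2*Y*Z ↦ -2·1·9·3 = -54
  -2*Z**2 ↦ -2·1·1·9 = -18
Sum: F(2, 9, 3) = (-8) + (-18) + (18) + (243) + (-54) + (-18) = 163.
Reducing mod 11: 163 ≡ 9 (mod 11).
Since F(a, b, c) ≡ 9 ≠ 0 (mod 11), P does NOT lie on the curve.


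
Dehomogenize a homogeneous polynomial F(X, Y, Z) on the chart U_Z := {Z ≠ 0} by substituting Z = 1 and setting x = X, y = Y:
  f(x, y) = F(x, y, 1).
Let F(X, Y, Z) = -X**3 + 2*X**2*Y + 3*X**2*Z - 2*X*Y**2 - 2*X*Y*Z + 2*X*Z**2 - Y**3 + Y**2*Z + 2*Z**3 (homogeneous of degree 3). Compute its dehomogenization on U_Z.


f(x, y) = -x**3 + 2*x**2*y + 3*x**2 - 2*x*y**2 - 2*x*y + 2*x - y**3 + y**2 + 2

On U_Z we set Z = 1. Each monomial c·X^i·Y^j·Z^k in F becomes c·x^i·y^j·1^k = c·x^i·y^j.
Substituting Z = 1: F(X, Y, 1) = -x**3 + 2*x**2*y + 3*x**2 - 2*x*y**2 - 2*x*y + 2*x - y**3 + y**2 + 2.
Note: deg(f) ≤ deg(F) = 3; strict inequality happens when F is divisible by Z (lost terms).


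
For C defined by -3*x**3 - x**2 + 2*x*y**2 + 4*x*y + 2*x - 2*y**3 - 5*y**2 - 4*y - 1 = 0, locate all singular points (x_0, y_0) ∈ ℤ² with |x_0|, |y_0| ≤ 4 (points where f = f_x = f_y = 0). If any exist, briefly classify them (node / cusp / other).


Singular points: {(0, -1)}; classification: node.

Compute partial derivatives:
  f_x = -9*x**2 - 2*x + 2*y**2 + 4*y + 2.
  f_y = 4*x*y + 4*x - 6*y**2 - 10*y - 4.
Scan x_0 ∈ {−4, ..., 4}. For each x_0, f_y(x_0, y) is a polynomial in y; find its integer roots y ∈ {−4, ..., 4}, then test f_x and f at those candidates.
  x = -4: f_y(-4, y) = -6*y**2 - 26*y - 20; vanishes at y ∈ {-1}. (-4, -1): f_x = -136 ≠ 0.
  x = -3: f_y(-3, y) = -6*y**2 - 22*y - 16; vanishes at y ∈ {-1}. (-3, -1): f_x = -75 ≠ 0.
  x = -2: f_y(-2, y) = -6*y**2 - 18*y - 12; vanishes at y ∈ {-2, -1}. (-2, -2): f_x = -30 ≠ 0; (-2, -1): f_x = -32 ≠ 0.
  x = -1: f_y(-1, y) = -6*y**2 - 14*y - 8; vanishes at y ∈ {-1}. (-1, -1): f_x = -7 ≠ 0.
  x = 0: f_y(0, y) = -6*y**2 - 10*y - 4; vanishes at y ∈ {-1}. (0, -1): f_x = 0, f = 0 — SINGULAR.
  x = 1: f_y(1, y) = -6*y**2 - 6*y; vanishes at y ∈ {-1, 0}. (1, -1): f_x = -11 ≠ 0; (1, 0): f_x = -9 ≠ 0.
  x = 2: f_y(2, y) = -6*y**2 - 2*y + 4; vanishes at y ∈ {-1}. (2, -1): f_x = -40 ≠ 0.
  x = 3: f_y(3, y) = -6*y**2 + 2*y + 8; vanishes at y ∈ {-1}. (3, -1): f_x = -87 ≠ 0.
  x = 4: f_y(4, y) = -6*y**2 + 6*y + 12; vanishes at y ∈ {-1, 2}. (4, -1): f_x = -152 ≠ 0; (4, 2): f_x = -134 ≠ 0.
Only singular point on the grid: (0, -1).
Classify: substitute x = 0 + u, y = -1 + v and expand: f = -3*u**3 - u**2 + 2*u*v**2 - 2*v**3 + v**2.
No constant or linear terms (consistent with a singular point). Quadratic part: -u**2 + v**2. Cubic part: -3*u**3 + 2*u*v**2 - 2*v**3.
The quadratic part v**2 - u**2 = (v − u)(v + u) splits into two distinct linear factors, so there are two distinct tangent lines y − -1 = ±(x − 0) — this is a node (ordinary double point).
Classification: node.


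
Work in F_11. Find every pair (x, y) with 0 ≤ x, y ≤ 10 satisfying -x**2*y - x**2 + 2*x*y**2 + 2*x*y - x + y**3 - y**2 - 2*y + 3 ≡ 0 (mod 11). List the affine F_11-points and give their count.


Affine F_11-points: {(1, 2), (1, 4), (2, 5), (2, 7), (3, 10), (5, 7), (6, 5), (9, 4), (10, 2)}; count = 9.

For each of the 121 pairs (x, y) ∈ F_11², evaluate f(x, y) mod 11. Record the zeros.
  x = 0: [0↦3, 1↦1, 2↦3, 3↦4, 4↦10, 5↦5, 6↦6, 7↦8, 8↦6, 9↦6, 10↦3]  zeros at y ∈ ∅
  x = 1: [0↦1, 1↦2, 2↦0, 3↦1, 4↦0, 5↦3, 6↦5, 7↦1, 8↦8, 9↦10, 10↦2]  zeros at y ∈ {2, 4}
  x = 2: [0↦8, 1↦10, 2↦2, 3↦1, 4↦2, 5↦0, 6↦1, 7↦0, 8↦3, 9↦5, 10↦1]  zeros at y ∈ {5, 7}
  x = 3: [0↦2, 1↦3, 2↦9, 3↦4, 4↦5, 5↦7, 6↦5, 7↦5, 8↦2, 9↦2, 10↦0]  zeros at y ∈ {10}
  x = 4: [0↦5, 1↦3, 2↦10, 3↦10, 4↦9, 5↦2, 6↦6, 7↦5, 8↦5, 9↦1, 10↦10]  zeros at y ∈ ∅
  x = 5: [0↦6, 1↦10, 2↦5, 3↦8, 4↦3, 5↦7, 6↦4, 7↦0, 8↦1, 9↦2, 10↦9]  zeros at y ∈ {7}
  x = 6: [0↦5, 1↦2, 2↦5, 3↦9, 4↦9, 5↦0, 6↦10, 7↦1, 8↦1, 9↦5, 10↦8]  zeros at y ∈ {5}
  x = 7: [0↦2, 1↦1, 2↦10, 3↦2, 4↦5, 5↦3, 6↦2, 7↦8, 8↦5, 9↦10, 10↦7]  zeros at y ∈ ∅
  x = 8: [0↦8, 1↦7, 2↦9, 3↦9, 4↦2, 5↦5, 6↦2, 7↦10, 8↦2, 9↦6, 10↦6]  zeros at y ∈ ∅
  x = 9: [0↦1, 1↦9, 2↦2, 3↦8, 4↦0, 5↦6, 6↦10, 7↦7, 8↦3, 9↦4, 10↦5]  zeros at y ∈ {4}
  x = 10: [0↦3, 1↦7, 2↦0, 3↦10, 4↦10, 5↦6, 6↦4, 7↦10, 8↦8, 9↦4, 10↦4]  zeros at y ∈ {2}
Collecting zeros: affine points = {(1, 2), (1, 4), (2, 5), (2, 7), (3, 10), (5, 7), (6, 5), (9, 4), (10, 2)}.
Total count |C(F_11)_aff| = 9.


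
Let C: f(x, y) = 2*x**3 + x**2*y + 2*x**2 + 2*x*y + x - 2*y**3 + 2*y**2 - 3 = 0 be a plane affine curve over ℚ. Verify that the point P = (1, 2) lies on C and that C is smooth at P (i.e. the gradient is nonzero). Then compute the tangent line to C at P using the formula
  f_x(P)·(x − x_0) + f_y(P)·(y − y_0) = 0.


Tangent line at P: 19*x - 13*y + 7 = 0.

Step 1: f(1, 2) = 0, so P lies on C.
Step 2: partial derivatives
  f_x(x, y) = 6*x**2 + 2*x*y + 4*x + 2*y + 1, f_y(x, y) = x**2 + 2*x - 6*y**2 + 4*y.
  f_x(P) = 19, f_y(P) = -13 (gradient nonzero, so P is smooth).
Step 3: tangent line at P: 19·(x − 1) + -13·(y − 2) = 0.
Expanding: 19*x - 13*y + 7 = 0.


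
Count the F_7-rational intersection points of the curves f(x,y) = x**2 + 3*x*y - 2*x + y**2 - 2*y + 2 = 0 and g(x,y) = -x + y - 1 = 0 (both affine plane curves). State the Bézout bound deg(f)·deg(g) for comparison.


Common zeros: {(1, 2), (3, 4)}; count = 2; Bézout bound = 2.

deg(f) = 2, deg(g) = 1, so Bézout bound = 2.
Scan x ∈ F_7. For each x, list the y ∈ F_7 with f(x, y) ≡ 0 and those with g(x, y) ≡ 0 (mod 7); the common zeros in that column are the intersection.
  x = 0: f ≡ 0 at y ∈ ∅; g ≡ 0 at y ∈ {1}; common: ∅.
  x = 1: f ≡ 0 at y ∈ {2, 4}; g ≡ 0 at y ∈ {2}; common: {2}.
  x = 2: f ≡ 0 at y ∈ {1, 2}; g ≡ 0 at y ∈ {3}; common: ∅.
  x = 3: f ≡ 0 at y ∈ {3, 4}; g ≡ 0 at y ∈ {4}; common: {4}.
  x = 4: f ≡ 0 at y ∈ {1, 3}; g ≡ 0 at y ∈ {5}; common: ∅.
  x = 5: f ≡ 0 at y ∈ ∅; g ≡ 0 at y ∈ {6}; common: ∅.
  x = 6: f ≡ 0 at y ∈ ∅; g ≡ 0 at y ∈ {0}; common: ∅.
Collecting: common zeros = {(1, 2), (3, 4)}, so the count is 2.
Comparison with the Bézout bound: 2 ≤ 2 = deg(f)·deg(g), as expected for curves with no common component (the bound is attained).


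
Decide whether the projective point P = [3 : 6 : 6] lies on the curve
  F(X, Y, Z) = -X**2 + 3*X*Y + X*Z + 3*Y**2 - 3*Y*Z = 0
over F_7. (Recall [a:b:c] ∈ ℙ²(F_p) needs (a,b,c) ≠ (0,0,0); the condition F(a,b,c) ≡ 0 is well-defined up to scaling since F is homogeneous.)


F(3,6,6) ≡ 0 (mod 7); P is on the curve.

Evaluate F(3, 6, 6) term-by-term (mod 7).
  -X**2 ↦ -1·9·1·1 = -9
  3*X*Y ↦ 3·3·6·1 = 54
  X*Z ↦ 1·3·1·6 = 18
  3*Y**2 ↦ 3·1·36·1 = 108
  -3*Y*Z ↦ -3·1·6·6 = -108
Sum: F(3, 6, 6) = (-9) + (54) + (18) + (108) + (-108) = 63.
Reducing mod 7: 63 ≡ 0 (mod 7).
Since F(a, b, c) ≡ 0 (mod 7), P lies on the curve.


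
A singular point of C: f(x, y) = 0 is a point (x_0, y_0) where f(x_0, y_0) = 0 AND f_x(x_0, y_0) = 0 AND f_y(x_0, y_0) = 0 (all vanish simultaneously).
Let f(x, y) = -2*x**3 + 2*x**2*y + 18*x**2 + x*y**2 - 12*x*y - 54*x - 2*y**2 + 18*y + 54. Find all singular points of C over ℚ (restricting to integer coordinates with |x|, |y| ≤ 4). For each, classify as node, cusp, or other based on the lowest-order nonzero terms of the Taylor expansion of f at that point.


Singular points: {(3, 0)}; classification: cusp.

Compute partial derivatives:
  f_x = -6*x**2 + 4*x*y + 36*x + y**2 - 12*y - 54.
  f_y = 2*x**2 + 2*x*y - 12*x - 4*y + 18.
Scan x_0 ∈ {−4, ..., 4}. For each x_0, f_y(x_0, y) is a polynomial in y; find its integer roots y ∈ {−4, ..., 4}, then test f_x and f at those candidates.
  x = -4: f_y(-4, y) = 98 - 12*y; no integer root y with |y| ≤ 4.
  x = -3: f_y(-3, y) = 72 - 10*y; no integer root y with |y| ≤ 4.
  x = -2: f_y(-2, y) = 50 - 8*y; no integer root y with |y| ≤ 4.
  x = -1: f_y(-1, y) = 32 - 6*y; no integer root y with |y| ≤ 4.
  x = 0: f_y(0, y) = 18 - 4*y; no integer root y with |y| ≤ 4.
  x = 1: f_y(1, y) = 8 - 2*y; vanishes at y ∈ {4}. (1, 4): f_x = -40 ≠ 0.
  x = 2: f_y(2, y) = 2; no integer root y with |y| ≤ 4.
  x = 3: f_y(3, y) = 2*y; vanishes at y ∈ {0}. (3, 0): f_x = 0, f = 0 — SINGULAR.
  x = 4: f_y(4, y) = 4*y + 2; no integer root y with |y| ≤ 4.
Only singular point on the grid: (3, 0).
Classify: substitute x = 3 + u, y = 0 + v and expand: f = -2*u**3 + 2*u**2*v + u*v**2 + v**2.
No constant or linear terms (consistent with a singular point). Quadratic part: v**2. Cubic part: -2*u**3 + 2*u**2*v + u*v**2.
The quadratic part v**2 is a perfect square, so there is a single (double) tangent line v = 0, i.e. y = 0. Restricting the cubic part to that line (v = 0) leaves -2*u**3 ≠ 0, so f is not divisible by v and the branch is v² ≈ 2*u**3 to lowest order — this is a cusp.
Classification: cusp.


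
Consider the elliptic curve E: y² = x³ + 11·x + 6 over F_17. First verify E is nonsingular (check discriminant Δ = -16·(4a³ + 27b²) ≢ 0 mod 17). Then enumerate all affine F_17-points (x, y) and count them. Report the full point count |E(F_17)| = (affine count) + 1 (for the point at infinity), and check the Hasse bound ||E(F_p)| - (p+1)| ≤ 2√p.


Affine points = {(1, 1), (1, 16), (2, 6), (2, 11), (3, 7), (3, 10), (5, 4), (5, 13), (6, 4), (6, 13), (7, 1), (7, 16), (9, 1), (9, 16), (11, 8), (11, 9), (12, 8), (12, 9), (13, 0)}; affine count = 19; |E(F_17)| = 20.

Discriminant check: Δ ∝ 4a³ + 27b² = 4·11³ + 27·6² = 4·1331 + 27·36 ≡ 6 (mod 17). Nonzero ⇒ E is nonsingular.
For each x ∈ F_17, compute rhs = x³ + 11·x + 6 mod 17, then count y ∈ F_17 with y² ≡ rhs.
  x = 0: rhs = 6, matching y values: none (0 points).
  x = 1: rhs = 1, matching y values: 1, 16 (2 points).
  x = 2: rhs = 2, matching y values: 6, 11 (2 points).
  x = 3: rhs = 15, matching y values: 7, 10 (2 points).
  x = 4: rhs = 12, matching y values: none (0 points).
  x = 5: rhs = 16, matching y values: 4, 13 (2 points).
  x = 6: rhs = 16, matching y values: 4, 13 (2 points).
  x = 7: rhs = 1, matching y values: 1, 16 (2 points).
  x = 8: rhs = 11, matching y values: none (0 points).
  x = 9: rhs = 1, matching y values: 1, 16 (2 points).
  x = 10: rhs = 11, matching y values: none (0 points).
  x = 11: rhs = 13, matching y values: 8, 9 (2 points).
  x = 12: rhs = 13, matching y values: 8, 9 (2 points).
  x = 13: rhs = 0, matching y values: 0 (1 points).
  x = 14: rhs = 14, matching y values: none (0 points).
  x = 15: rhs = 10, matching y values: none (0 points).
  x = 16: rhs = 11, matching y values: none (0 points).
Total affine count: 19.
Full point count |E(F_17)| = 19 + 1 = 20.
Hasse bound: |20 − (17+1)| = |2| = 2 ≤ 2√17 ≈ 8.2462 ✓.


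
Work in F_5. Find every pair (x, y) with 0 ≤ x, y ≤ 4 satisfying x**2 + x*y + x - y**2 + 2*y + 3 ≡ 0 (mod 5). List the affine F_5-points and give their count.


Affine F_5-points: {(0, 3), (0, 4), (1, 0), (1, 3), (3, 0)}; count = 5.

For each of the 25 pairs (x, y) ∈ F_5², evaluate f(x, y) mod 5. Record the zeros.
  x = 0: [0↦3, 1↦4, 2↦3, 3↦0, 4↦0]  zeros at y ∈ {3, 4}
  x = 1: [0↦0, 1↦2, 2↦2, 3↦0, 4↦1]  zeros at y ∈ {0, 3}
  x = 2: [0↦4, 1↦2, 2↦3, 3↦2, 4↦4]  zeros at y ∈ ∅
  x = 3: [0↦0, 1↦4, 2↦1, 3↦1, 4↦4]  zeros at y ∈ {0}
  x = 4: [0↦3, 1↦3, 2↦1, 3↦2, 4↦1]  zeros at y ∈ ∅
Collecting zeros: affine points = {(0, 3), (0, 4), (1, 0), (1, 3), (3, 0)}.
Total count |C(F_5)_aff| = 5.


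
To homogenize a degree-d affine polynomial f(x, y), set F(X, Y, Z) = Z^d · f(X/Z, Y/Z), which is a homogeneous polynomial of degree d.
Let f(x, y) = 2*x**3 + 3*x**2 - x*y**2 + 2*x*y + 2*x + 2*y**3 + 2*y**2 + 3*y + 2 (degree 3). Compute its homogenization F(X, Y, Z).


F(X, Y, Z) = 2*X**3 + 3*X**2*Z - X*Y**2 + 2*X*Y*Z + 2*X*Z**2 + 2*Y**3 + 2*Y**2*Z + 3*Y*Z**2 + 2*Z**3

deg(f) = 3.
Substitute x = X/Z, y = Y/Z into f, then multiply by Z^3.
  monomial 2·x^3·y^0 ↦ 2·X^3·Y^0·Z^0.
  monomial 3·x^2·y^0 ↦ 3·X^2·Y^0·Z^1.
  monomial -1·x^1·y^2 ↦ -1·X^1·Y^2·Z^0.
  monomial 2·x^1·y^1 ↦ 2·X^1·Y^1·Z^1.
  monomial 2·x^1·y^0 ↦ 2·X^1·Y^0·Z^2.
  monomial 2·x^0·y^3 ↦ 2·X^0·Y^3·Z^0.
  monomial 2·x^0·y^2 ↦ 2·X^0·Y^2·Z^1.
  monomial 3·x^0·y^1 ↦ 3·X^0·Y^1·Z^2.
  monomial 2·x^0·y^0 ↦ 2·X^0·Y^0·Z^3.
Collecting: F(X, Y, Z) = 2*X**3 + 3*X**2*Z - X*Y**2 + 2*X*Y*Z + 2*X*Z**2 + 2*Y**3 + 2*Y**2*Z + 3*Y*Z**2 + 2*Z**3.


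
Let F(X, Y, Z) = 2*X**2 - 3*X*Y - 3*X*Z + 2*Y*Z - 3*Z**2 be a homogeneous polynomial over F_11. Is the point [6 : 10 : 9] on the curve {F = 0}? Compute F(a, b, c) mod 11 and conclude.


F(6,10,9) ≡ 8 (mod 11); P is NOT on the curve.

Evaluate F(6, 10, 9) term-by-term (mod 11).
  2*X**2 ↦ 2·36·1·1 = 72
  -3*X*Y ↦ -3·6·10·1 = -180
  -3*X*Z ↦ -3·6·1·9 = -162
  2*Y*Z ↦ 2·1·10·9 = 180
  -3*Z**2 ↦ -3·1·1·81 = -243
Sum: F(6, 10, 9) = (72) + (-180) + (-162) + (180) + (-243) = -333.
Reducing mod 11: -333 ≡ 8 (mod 11).
Since F(a, b, c) ≡ 8 ≠ 0 (mod 11), P does NOT lie on the curve.


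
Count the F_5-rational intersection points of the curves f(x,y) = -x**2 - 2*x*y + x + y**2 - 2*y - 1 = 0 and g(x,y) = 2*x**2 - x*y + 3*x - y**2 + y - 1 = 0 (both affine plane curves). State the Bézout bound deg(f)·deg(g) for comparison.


Common zeros: {(1, 2)}; count = 1; Bézout bound = 4.

deg(f) = 2, deg(g) = 2, so Bézout bound = 4.
Scan x ∈ F_5. For each x, list the y ∈ F_5 with f(x, y) ≡ 0 and those with g(x, y) ≡ 0 (mod 5); the common zeros in that column are the intersection.
  x = 0: f ≡ 0 at y ∈ ∅; g ≡ 0 at y ∈ ∅; common: ∅.
  x = 1: f ≡ 0 at y ∈ {2}; g ≡ 0 at y ∈ {2, 3}; common: {2}.
  x = 2: f ≡ 0 at y ∈ ∅; g ≡ 0 at y ∈ ∅; common: ∅.
  x = 3: f ≡ 0 at y ∈ ∅; g ≡ 0 at y ∈ ∅; common: ∅.
  x = 4: f ≡ 0 at y ∈ ∅; g ≡ 0 at y ∈ {3, 4}; common: ∅.
Collecting: common zeros = {(1, 2)}, so the count is 1.
Comparison with the Bézout bound: 1 ≤ 4 = deg(f)·deg(g), as expected for curves with no common component (the affine F_5-count falls short of the bound because intersections may lie at infinity, over extension fields, or carry multiplicity).


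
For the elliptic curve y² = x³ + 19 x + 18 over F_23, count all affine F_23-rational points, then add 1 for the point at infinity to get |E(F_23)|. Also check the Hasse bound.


Affine points = {(0, 8), (0, 15), (2, 8), (2, 15), (5, 10), (5, 13), (6, 7), (6, 16), (10, 9), (10, 14), (13, 1), (13, 22), (16, 5), (16, 18), (19, 4), (19, 19), (20, 7), (20, 16), (21, 8), (21, 15)}; affine count = 20; |E(F_23)| = 21.

Discriminant check: Δ ∝ 4a³ + 27b² = 4·19³ + 27·18² = 4·6859 + 27·324 ≡ 5 (mod 23). Nonzero ⇒ E is nonsingular.
For each x ∈ F_23, compute rhs = x³ + 19·x + 18 mod 23, then count y ∈ F_23 with y² ≡ rhs.
  x = 0: rhs = 18, matching y values: 8, 15 (2 points).
  x = 1: rhs = 15, matching y values: none (0 points).
  x = 2: rhs = 18, matching y values: 8, 15 (2 points).
  x = 3: rhs = 10, matching y values: none (0 points).
  x = 4: rhs = 20, matching y values: none (0 points).
  x = 5: rhs = 8, matching y values: 10, 13 (2 points).
  x = 6: rhs = 3, matching y values: 7, 16 (2 points).
  x = 7: rhs = 11, matching y values: none (0 points).
  x = 8: rhs = 15, matching y values: none (0 points).
  x = 9: rhs = 21, matching y values: none (0 points).
  x = 10: rhs = 12, matching y values: 9, 14 (2 points).
  x = 11: rhs = 17, matching y values: none (0 points).
  x = 12: rhs = 19, matching y values: none (0 points).
  x = 13: rhs = 1, matching y values: 1, 22 (2 points).
  x = 14: rhs = 15, matching y values: none (0 points).
  x = 15: rhs = 21, matching y values: none (0 points).
  x = 16: rhs = 2, matching y values: 5, 18 (2 points).
  x = 17: rhs = 10, matching y values: none (0 points).
  x = 18: rhs = 5, matching y values: none (0 points).
  x = 19: rhs = 16, matching y values: 4, 19 (2 points).
  x = 20: rhs = 3, matching y values: 7, 16 (2 points).
  x = 21: rhs = 18, matching y values: 8, 15 (2 points).
  x = 22: rhs = 21, matching y values: none (0 points).
Total affine count: 20.
Full point count |E(F_23)| = 20 + 1 = 21.
Hasse bound: |21 − (23+1)| = |-3| = 3 ≤ 2√23 ≈ 9.5917 ✓.


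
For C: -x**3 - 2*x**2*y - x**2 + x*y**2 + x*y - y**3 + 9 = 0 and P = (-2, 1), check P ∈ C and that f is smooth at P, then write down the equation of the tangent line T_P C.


Tangent line at P: 2*x - 17*y + 21 = 0.

Step 1: f(-2, 1) = 0, so P lies on C.
Step 2: partial derivatives
  f_x(x, y) = -3*x**2 - 4*x*y - 2*x + y**2 + y, f_y(x, y) = -2*x**2 + 2*x*y + x - 3*y**2.
  f_x(P) = 2, f_y(P) = -17 (gradient nonzero, so P is smooth).
Step 3: tangent line at P: 2·(x − -2) + -17·(y − 1) = 0.
Expanding: 2*x - 17*y + 21 = 0.


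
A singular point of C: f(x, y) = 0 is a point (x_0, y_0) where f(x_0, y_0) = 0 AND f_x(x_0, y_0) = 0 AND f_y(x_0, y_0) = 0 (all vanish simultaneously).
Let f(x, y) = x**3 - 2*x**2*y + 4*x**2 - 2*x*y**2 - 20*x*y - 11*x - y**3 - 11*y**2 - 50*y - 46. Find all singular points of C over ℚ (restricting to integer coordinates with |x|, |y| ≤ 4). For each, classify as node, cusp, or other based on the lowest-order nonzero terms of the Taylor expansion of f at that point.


Singular points: {(-3, -2)}; classification: node.

Compute partial derivatives:
  f_x = 3*x**2 - 4*x*y + 8*x - 2*y**2 - 20*y - 11.
  f_y = -2*x**2 - 4*x*y - 20*x - 3*y**2 - 22*y - 50.
Scan x_0 ∈ {−4, ..., 4}. For each x_0, f_y(x_0, y) is a polynomial in y; find its integer roots y ∈ {−4, ..., 4}, then test f_x and f at those candidates.
  x = -4: f_y(-4, y) = -3*y**2 - 6*y - 2; no integer root y with |y| ≤ 4.
  x = -3: f_y(-3, y) = -3*y**2 - 10*y - 8; vanishes at y ∈ {-2}. (-3, -2): f_x = 0, f = 0 — SINGULAR.
  x = -2: f_y(-2, y) = -3*y**2 - 14*y - 18; no integer root y with |y| ≤ 4.
  x = -1: f_y(-1, y) = -3*y**2 - 18*y - 32; no integer root y with |y| ≤ 4.
  x = 0: f_y(0, y) = -3*y**2 - 22*y - 50; no integer root y with |y| ≤ 4.
  x = 1: f_y(1, y) = -3*y**2 - 26*y - 72; no integer root y with |y| ≤ 4.
  x = 2: f_y(2, y) = -3*y**2 - 30*y - 98; no integer root y with |y| ≤ 4.
  x = 3: f_y(3, y) = -3*y**2 - 34*y - 128; no integer root y with |y| ≤ 4.
  x = 4: f_y(4, y) = -3*y**2 - 38*y - 162; no integer root y with |y| ≤ 4.
Only singular point on the grid: (-3, -2).
Classify: substitute x = -3 + u, y = -2 + v and expand: f = u**3 - 2*u**2*v - u**2 - 2*u*v**2 - v**3 + v**2.
No constant or linear terms (consistent with a singular point). Quadratic part: -u**2 + v**2. Cubic part: u**3 - 2*u**2*v - 2*u*v**2 - v**3.
The quadratic part v**2 - u**2 = (v − u)(v + u) splits into two distinct linear factors, so there are two distinct tangent lines y − -2 = ±(x − -3) — this is a node (ordinary double point).
Classification: node.


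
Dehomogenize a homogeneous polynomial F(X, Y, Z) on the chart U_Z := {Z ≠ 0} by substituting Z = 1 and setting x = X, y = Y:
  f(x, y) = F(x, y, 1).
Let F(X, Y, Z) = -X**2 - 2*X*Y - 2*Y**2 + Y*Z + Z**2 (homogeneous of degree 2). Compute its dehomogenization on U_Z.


f(x, y) = -x**2 - 2*x*y - 2*y**2 + y + 1

On U_Z we set Z = 1. Each monomial c·X^i·Y^j·Z^k in F becomes c·x^i·y^j·1^k = c·x^i·y^j.
Substituting Z = 1: F(X, Y, 1) = -x**2 - 2*x*y - 2*y**2 + y + 1.
Note: deg(f) ≤ deg(F) = 2; strict inequality happens when F is divisible by Z (lost terms).


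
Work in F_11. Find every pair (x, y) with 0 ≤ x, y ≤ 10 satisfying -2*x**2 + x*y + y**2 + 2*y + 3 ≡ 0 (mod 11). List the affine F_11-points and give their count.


Affine F_11-points: {(0, 2), (0, 7), (1, 2), (1, 6), (2, 1), (2, 6), (4, 1), (4, 4), (9, 4), (9, 7)}; count = 10.

For each of the 121 pairs (x, y) ∈ F_11², evaluate f(x, y) mod 11. Record the zeros.
  x = 0: [0↦3, 1↦6, 2↦0, 3↦7, 4↦5, 5↦5, 6↦7, 7↦0, 8↦6, 9↦3, 10↦2]  zeros at y ∈ {2, 7}
  x = 1: [0↦1, 1↦5, 2↦0, 3↦8, 4↦7, 5↦8, 6↦0, 7↦5, 8↦1, 9↦10, 10↦10]  zeros at y ∈ {2, 6}
  x = 2: [0↦6, 1↦0, 2↦7, 3↦5, 4↦5, 5↦7, 6↦0, 7↦6, 8↦3, 9↦2, 10↦3]  zeros at y ∈ {1, 6}
  x = 3: [0↦7, 1↦2, 2↦10, 3↦9, 4↦10, 5↦2, 6↦7, 7↦3, 8↦1, 9↦1, 10↦3]  zeros at y ∈ ∅
  x = 4: [0↦4, 1↦0, 2↦9, 3↦9, 4↦0, 5↦4, 6↦10, 7↦7, 8↦6, 9↦7, 10↦10]  zeros at y ∈ {1, 4}
  x = 5: [0↦8, 1↦5, 2↦4, 3↦5, 4↦8, 5↦2, 6↦9, 7↦7, 8↦7, 9↦9, 10↦2]  zeros at y ∈ ∅
  x = 6: [0↦8, 1↦6, 2↦6, 3↦8, 4↦1, 5↦7, 6↦4, 7↦3, 8↦4, 9↦7, 10↦1]  zeros at y ∈ ∅
  x = 7: [0↦4, 1↦3, 2↦4, 3↦7, 4↦1, 5↦8, 6↦6, 7↦6, 8↦8, 9↦1, 10↦7]  zeros at y ∈ ∅
  x = 8: [0↦7, 1↦7, 2↦9, 3↦2, 4↦8, 5↦5, 6↦4, 7↦5, 8↦8, 9↦2, 10↦9]  zeros at y ∈ ∅
  x = 9: [0↦6, 1↦7, 2↦10, 3↦4, 4↦0, 5↦9, 6↦9, 7↦0, 8↦4, 9↦10, 10↦7]  zeros at y ∈ {4, 7}
  x = 10: [0↦1, 1↦3, 2↦7, 3↦2, 4↦10, 5↦9, 6↦10, 7↦2, 8↦7, 9↦3, 10↦1]  zeros at y ∈ ∅
Collecting zeros: affine points = {(0, 2), (0, 7), (1, 2), (1, 6), (2, 1), (2, 6), (4, 1), (4, 4), (9, 4), (9, 7)}.
Total count |C(F_11)_aff| = 10.


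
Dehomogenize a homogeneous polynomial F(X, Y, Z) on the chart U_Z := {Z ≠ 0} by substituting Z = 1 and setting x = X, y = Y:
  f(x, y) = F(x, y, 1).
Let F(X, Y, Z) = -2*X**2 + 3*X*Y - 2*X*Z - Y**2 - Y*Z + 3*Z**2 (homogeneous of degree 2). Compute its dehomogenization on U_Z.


f(x, y) = -2*x**2 + 3*x*y - 2*x - y**2 - y + 3

On U_Z we set Z = 1. Each monomial c·X^i·Y^j·Z^k in F becomes c·x^i·y^j·1^k = c·x^i·y^j.
Substituting Z = 1: F(X, Y, 1) = -2*x**2 + 3*x*y - 2*x - y**2 - y + 3.
Note: deg(f) ≤ deg(F) = 2; strict inequality happens when F is divisible by Z (lost terms).


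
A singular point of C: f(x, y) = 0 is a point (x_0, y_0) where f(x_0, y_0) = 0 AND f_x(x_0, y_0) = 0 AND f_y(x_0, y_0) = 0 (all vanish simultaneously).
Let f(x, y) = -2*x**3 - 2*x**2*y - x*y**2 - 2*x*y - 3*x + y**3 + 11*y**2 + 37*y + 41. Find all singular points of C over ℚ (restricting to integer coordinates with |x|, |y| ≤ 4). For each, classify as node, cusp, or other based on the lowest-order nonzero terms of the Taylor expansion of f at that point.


Singular points: {(1, -3)}; classification: cusp.

Compute partial derivatives:
  f_x = -6*x**2 - 4*x*y - y**2 - 2*y - 3.
  f_y = -2*x**2 - 2*x*y - 2*x + 3*y**2 + 22*y + 37.
Scan x_0 ∈ {−4, ..., 4}. For each x_0, f_y(x_0, y) is a polynomial in y; find its integer roots y ∈ {−4, ..., 4}, then test f_x and f at those candidates.
  x = -4: f_y(-4, y) = 3*y**2 + 30*y + 13; no integer root y with |y| ≤ 4.
  x = -3: f_y(-3, y) = 3*y**2 + 28*y + 25; vanishes at y ∈ {-1}. (-3, -1): f_x = -68 ≠ 0.
  x = -2: f_y(-2, y) = 3*y**2 + 26*y + 33; no integer root y with |y| ≤ 4.
  x = -1: f_y(-1, y) = 3*y**2 + 24*y + 37; no integer root y with |y| ≤ 4.
  x = 0: f_y(0, y) = 3*y**2 + 22*y + 37; no integer root y with |y| ≤ 4.
  x = 1: f_y(1, y) = 3*y**2 + 20*y + 33; vanishes at y ∈ {-3}. (1, -3): f_x = 0, f = 0 — SINGULAR.
  x = 2: f_y(2, y) = 3*y**2 + 18*y + 25; no integer root y with |y| ≤ 4.
  x = 3: f_y(3, y) = 3*y**2 + 16*y + 13; vanishes at y ∈ {-1}. (3, -1): f_x = -44 ≠ 0.
  x = 4: f_y(4, y) = 3*y**2 + 14*y - 3; no integer root y with |y| ≤ 4.
Only singular point on the grid: (1, -3).
Classify: substitute x = 1 + u, y = -3 + v and expand: f = -2*u**3 - 2*u**2*v - u*v**2 + v**3 + v**2.
No constant or linear terms (consistent with a singular point). Quadratic part: v**2. Cubic part: -2*u**3 - 2*u**2*v - u*v**2 + v**3.
The quadratic part v**2 is a perfect square, so there is a single (double) tangent line v = 0, i.e. y = -3. Restricting the cubic part to that line (v = 0) leaves -2*u**3 ≠ 0, so f is not divisible by v and the branch is v² ≈ 2*u**3 to lowest order — this is a cusp.
Classification: cusp.
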